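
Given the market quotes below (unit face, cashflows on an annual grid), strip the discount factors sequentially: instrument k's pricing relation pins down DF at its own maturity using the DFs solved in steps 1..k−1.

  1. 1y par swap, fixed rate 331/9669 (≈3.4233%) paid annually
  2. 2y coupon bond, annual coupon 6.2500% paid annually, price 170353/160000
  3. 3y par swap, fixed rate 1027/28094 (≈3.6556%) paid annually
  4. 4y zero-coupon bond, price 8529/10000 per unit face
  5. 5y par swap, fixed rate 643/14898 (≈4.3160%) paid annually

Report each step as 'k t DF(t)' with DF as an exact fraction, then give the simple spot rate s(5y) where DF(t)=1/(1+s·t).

step 1 [1y] swap r/1=331/9669: DF=(1 − 331/9669·(0))/(1+331/9669) = 9669/10000 ≈ 0.966900
step 2 [2y] bond c/1=1/16: DF=(170353/160000 − 1/16·(0.966900))/(1+1/16) = 2363/2500 ≈ 0.945200
step 3 [3y] swap r/1=1027/28094: DF=(1 − 1027/28094·(0.966900+0.945200))/(1+1027/28094) = 8973/10000 ≈ 0.897300
step 4 [4y] zero: DF = P = 8529/10000 ≈ 0.852900
step 5 [5y] swap r/1=643/14898: DF=(1 − 643/14898·(0.966900+0.945200+0.897300+0.852900))/(1+643/14898) = 8071/10000 ≈ 0.807100

1 1 9669/10000
2 2 2363/2500
3 3 8973/10000
4 4 8529/10000
5 5 8071/10000
s(5y) = (1/(8071/10000) − 1)/(5) = 1929/40355 ≈ 4.7801%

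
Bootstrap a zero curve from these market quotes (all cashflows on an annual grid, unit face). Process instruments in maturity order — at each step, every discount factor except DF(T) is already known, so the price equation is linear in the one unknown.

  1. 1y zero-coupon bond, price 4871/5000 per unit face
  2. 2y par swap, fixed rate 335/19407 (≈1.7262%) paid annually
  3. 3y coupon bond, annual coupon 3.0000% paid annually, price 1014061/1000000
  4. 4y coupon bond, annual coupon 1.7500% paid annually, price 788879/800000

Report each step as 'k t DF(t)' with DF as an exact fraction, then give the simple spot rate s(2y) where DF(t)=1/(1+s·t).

step 1 [1y] zero: DF = P = 4871/5000 ≈ 0.974200
step 2 [2y] swap r/1=335/19407: DF=(1 − 335/19407·(0.974200))/(1+335/19407) = 1933/2000 ≈ 0.966500
step 3 [3y] bond c/1=3/100: DF=(1014061/1000000 − 3/100·(0.974200+0.966500))/(1+3/100) = 116/125 ≈ 0.928000
step 4 [4y] bond c/1=7/400: DF=(788879/800000 − 7/400·(0.974200+0.966500+0.928000))/(1+7/400) = 4599/5000 ≈ 0.919800

1 1 4871/5000
2 2 1933/2000
3 3 116/125
4 4 4599/5000
s(2y) = (1/(1933/2000) − 1)/(2) = 67/3866 ≈ 1.7331%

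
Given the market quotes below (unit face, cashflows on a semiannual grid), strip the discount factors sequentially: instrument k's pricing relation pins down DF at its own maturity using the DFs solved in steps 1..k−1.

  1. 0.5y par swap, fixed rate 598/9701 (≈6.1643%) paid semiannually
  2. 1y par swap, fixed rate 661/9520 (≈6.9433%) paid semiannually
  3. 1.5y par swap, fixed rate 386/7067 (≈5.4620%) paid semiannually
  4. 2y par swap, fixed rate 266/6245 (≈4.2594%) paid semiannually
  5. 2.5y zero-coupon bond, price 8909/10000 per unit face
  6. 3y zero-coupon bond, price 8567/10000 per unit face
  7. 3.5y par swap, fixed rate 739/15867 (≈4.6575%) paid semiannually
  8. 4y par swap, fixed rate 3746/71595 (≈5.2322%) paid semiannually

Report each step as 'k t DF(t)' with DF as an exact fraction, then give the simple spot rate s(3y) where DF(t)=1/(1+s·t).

step 1 [0.5y] swap r/2=299/9701: DF=(1 − 299/9701·(0))/(1+299/9701) = 9701/10000 ≈ 0.970100
step 2 [1y] swap r/2=661/19040: DF=(1 − 661/19040·(0.970100))/(1+661/19040) = 9339/10000 ≈ 0.933900
step 3 [1.5y] swap r/2=193/7067: DF=(1 − 193/7067·(0.970100+0.933900))/(1+193/7067) = 2307/2500 ≈ 0.922800
step 4 [2y] swap r/2=133/6245: DF=(1 − 133/6245·(0.970100+0.933900+0.922800))/(1+133/6245) = 4601/5000 ≈ 0.920200
step 5 [2.5y] zero: DF = P = 8909/10000 ≈ 0.890900
step 6 [3y] zero: DF = P = 8567/10000 ≈ 0.856700
step 7 [3.5y] swap r/2=739/31734: DF=(1 − 739/31734·(0.970100+0.933900+0.922800+0.920200+0.890900+0.856700))/(1+739/31734) = 4261/5000 ≈ 0.852200
step 8 [4y] swap r/2=1873/71595: DF=(1 − 1873/71595·(0.970100+0.933900+0.922800+0.920200+0.890900+0.856700+0.852200))/(1+1873/71595) = 8127/10000 ≈ 0.812700

1 1/2 9701/10000
2 1 9339/10000
3 3/2 2307/2500
4 2 4601/5000
5 5/2 8909/10000
6 3 8567/10000
7 7/2 4261/5000
8 4 8127/10000
s(3y) = (1/(8567/10000) − 1)/(3) = 1433/25701 ≈ 5.5757%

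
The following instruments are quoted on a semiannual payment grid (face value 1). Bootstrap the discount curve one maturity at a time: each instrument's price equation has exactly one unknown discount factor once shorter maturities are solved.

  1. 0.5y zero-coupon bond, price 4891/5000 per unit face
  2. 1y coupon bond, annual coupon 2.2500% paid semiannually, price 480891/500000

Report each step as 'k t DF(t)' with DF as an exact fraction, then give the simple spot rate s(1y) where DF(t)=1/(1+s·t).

step 1 [0.5y] zero: DF = P = 4891/5000 ≈ 0.978200
step 2 [1y] bond c/2=9/800: DF=(480891/500000 − 9/800·(0.978200))/(1+9/800) = 4701/5000 ≈ 0.940200

1 1/2 4891/5000
2 1 4701/5000
s(1y) = (1/(4701/5000) − 1)/(1) = 299/4701 ≈ 6.3603%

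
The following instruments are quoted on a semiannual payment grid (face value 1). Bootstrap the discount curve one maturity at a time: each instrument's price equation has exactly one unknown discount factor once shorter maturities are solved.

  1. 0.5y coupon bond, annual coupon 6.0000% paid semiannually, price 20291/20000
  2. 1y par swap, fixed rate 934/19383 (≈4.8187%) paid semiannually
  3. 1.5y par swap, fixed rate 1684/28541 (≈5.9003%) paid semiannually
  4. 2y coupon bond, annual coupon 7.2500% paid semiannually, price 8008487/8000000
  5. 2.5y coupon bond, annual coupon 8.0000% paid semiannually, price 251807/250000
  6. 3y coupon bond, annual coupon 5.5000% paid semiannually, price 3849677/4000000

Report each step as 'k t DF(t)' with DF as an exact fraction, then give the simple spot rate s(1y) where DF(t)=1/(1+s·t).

step 1 [0.5y] bond c/2=3/100: DF=(20291/20000 − 3/100·(0))/(1+3/100) = 197/200 ≈ 0.985000
step 2 [1y] swap r/2=467/19383: DF=(1 − 467/19383·(0.985000))/(1+467/19383) = 9533/10000 ≈ 0.953300
step 3 [1.5y] swap r/2=842/28541: DF=(1 − 842/28541·(0.985000+0.953300))/(1+842/28541) = 4579/5000 ≈ 0.915800
step 4 [2y] bond c/2=29/800: DF=(8008487/8000000 − 29/800·(0.985000+0.953300+0.915800))/(1+29/800) = 4331/5000 ≈ 0.866200
step 5 [2.5y] bond c/2=1/25: DF=(251807/250000 − 1/25·(0.985000+0.953300+0.915800+0.866200))/(1+1/25) = 4127/5000 ≈ 0.825400
step 6 [3y] bond c/2=11/400: DF=(3849677/4000000 − 11/400·(0.985000+0.953300+0.915800+0.866200+0.825400))/(1+11/400) = 163/200 ≈ 0.815000

1 1/2 197/200
2 1 9533/10000
3 3/2 4579/5000
4 2 4331/5000
5 5/2 4127/5000
6 3 163/200
s(1y) = (1/(9533/10000) − 1)/(1) = 467/9533 ≈ 4.8988%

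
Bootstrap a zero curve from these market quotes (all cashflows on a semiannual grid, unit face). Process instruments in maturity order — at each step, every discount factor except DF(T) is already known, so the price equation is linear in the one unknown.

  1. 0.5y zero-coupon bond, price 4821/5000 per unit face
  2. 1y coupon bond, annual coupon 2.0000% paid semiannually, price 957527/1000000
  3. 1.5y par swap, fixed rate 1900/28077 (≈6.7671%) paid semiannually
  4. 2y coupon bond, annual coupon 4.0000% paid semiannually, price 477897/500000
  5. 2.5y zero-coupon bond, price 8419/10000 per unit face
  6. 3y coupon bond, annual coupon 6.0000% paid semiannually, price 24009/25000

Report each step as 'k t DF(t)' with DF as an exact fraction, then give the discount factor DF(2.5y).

step 1 [0.5y] zero: DF = P = 4821/5000 ≈ 0.964200
step 2 [1y] bond c/2=1/100: DF=(957527/1000000 − 1/100·(0.964200))/(1+1/100) = 1877/2000 ≈ 0.938500
step 3 [1.5y] swap r/2=950/28077: DF=(1 − 950/28077·(0.964200+0.938500))/(1+950/28077) = 181/200 ≈ 0.905000
step 4 [2y] bond c/2=1/50: DF=(477897/500000 − 1/50·(0.964200+0.938500+0.905000))/(1+1/50) = 441/500 ≈ 0.882000
step 5 [2.5y] zero: DF = P = 8419/10000 ≈ 0.841900
step 6 [3y] bond c/2=3/100: DF=(24009/25000 − 3/100·(0.964200+0.938500+0.905000+0.882000+0.841900))/(1+3/100) = 2001/2500 ≈ 0.800400

1 1/2 4821/5000
2 1 1877/2000
3 3/2 181/200
4 2 441/500
5 5/2 8419/10000
6 3 2001/2500
DF(2.5y) = 8419/10000 ≈ 0.841900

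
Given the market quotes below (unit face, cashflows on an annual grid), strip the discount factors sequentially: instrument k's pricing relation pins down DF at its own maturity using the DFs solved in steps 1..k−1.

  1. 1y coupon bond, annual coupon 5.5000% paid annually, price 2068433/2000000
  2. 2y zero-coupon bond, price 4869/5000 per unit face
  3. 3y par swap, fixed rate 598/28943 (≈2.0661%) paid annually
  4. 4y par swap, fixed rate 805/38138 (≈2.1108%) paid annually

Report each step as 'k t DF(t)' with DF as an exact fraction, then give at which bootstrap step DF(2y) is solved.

step 1 [1y] bond c/1=11/200: DF=(2068433/2000000 − 11/200·(0))/(1+11/200) = 9803/10000 ≈ 0.980300
step 2 [2y] zero: DF = P = 4869/5000 ≈ 0.973800
step 3 [3y] swap r/1=598/28943: DF=(1 − 598/28943·(0.980300+0.973800))/(1+598/28943) = 4701/5000 ≈ 0.940200
step 4 [4y] swap r/1=805/38138: DF=(1 − 805/38138·(0.980300+0.973800+0.940200))/(1+805/38138) = 1839/2000 ≈ 0.919500

1 1 9803/10000
2 2 4869/5000
3 3 4701/5000
4 4 1839/2000
DF(2y) is solved at step 2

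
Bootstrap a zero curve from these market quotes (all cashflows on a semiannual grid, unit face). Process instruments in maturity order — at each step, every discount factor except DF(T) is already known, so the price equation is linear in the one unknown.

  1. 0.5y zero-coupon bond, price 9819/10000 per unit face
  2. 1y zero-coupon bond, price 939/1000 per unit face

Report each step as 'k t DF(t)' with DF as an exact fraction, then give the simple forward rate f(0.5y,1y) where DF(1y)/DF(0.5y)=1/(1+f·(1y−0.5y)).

1 1/2 9819/10000
2 1 939/1000
f(0.5y,1y) = ((9819/10000)/(939/1000) − 1)/(1/2) = 143/1565 ≈ 9.1374%

step 1 [0.5y] zero: DF = P = 9819/10000 ≈ 0.981900
step 2 [1y] zero: DF = P = 939/1000 ≈ 0.939000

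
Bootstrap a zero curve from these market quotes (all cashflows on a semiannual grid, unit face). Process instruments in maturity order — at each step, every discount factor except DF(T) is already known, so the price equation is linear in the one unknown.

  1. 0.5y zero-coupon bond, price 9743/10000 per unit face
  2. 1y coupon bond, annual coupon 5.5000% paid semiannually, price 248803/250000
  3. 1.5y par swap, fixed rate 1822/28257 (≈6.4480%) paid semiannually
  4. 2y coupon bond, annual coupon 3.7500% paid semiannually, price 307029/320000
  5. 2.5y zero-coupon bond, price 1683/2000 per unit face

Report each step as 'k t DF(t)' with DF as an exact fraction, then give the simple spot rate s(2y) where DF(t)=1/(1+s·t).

step 1 [0.5y] zero: DF = P = 9743/10000 ≈ 0.974300
step 2 [1y] bond c/2=11/400: DF=(248803/250000 − 11/400·(0.974300))/(1+11/400) = 377/400 ≈ 0.942500
step 3 [1.5y] swap r/2=911/28257: DF=(1 − 911/28257·(0.974300+0.942500))/(1+911/28257) = 9089/10000 ≈ 0.908900
step 4 [2y] bond c/2=3/160: DF=(307029/320000 − 3/160·(0.974300+0.942500+0.908900))/(1+3/160) = 4449/5000 ≈ 0.889800
step 5 [2.5y] zero: DF = P = 1683/2000 ≈ 0.841500

1 1/2 9743/10000
2 1 377/400
3 3/2 9089/10000
4 2 4449/5000
5 5/2 1683/2000
s(2y) = (1/(4449/5000) − 1)/(2) = 551/8898 ≈ 6.1924%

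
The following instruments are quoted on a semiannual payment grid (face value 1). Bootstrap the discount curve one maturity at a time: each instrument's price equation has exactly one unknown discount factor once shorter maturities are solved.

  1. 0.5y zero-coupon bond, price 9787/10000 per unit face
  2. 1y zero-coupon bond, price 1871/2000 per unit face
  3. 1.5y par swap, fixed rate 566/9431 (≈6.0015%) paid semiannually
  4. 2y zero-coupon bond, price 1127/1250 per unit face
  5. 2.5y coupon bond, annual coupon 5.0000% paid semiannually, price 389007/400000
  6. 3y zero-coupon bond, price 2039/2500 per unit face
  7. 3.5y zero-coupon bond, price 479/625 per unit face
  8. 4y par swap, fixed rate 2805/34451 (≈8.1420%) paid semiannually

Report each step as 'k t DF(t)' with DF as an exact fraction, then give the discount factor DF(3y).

1 1/2 9787/10000
2 1 1871/2000
3 3/2 9151/10000
4 2 1127/1250
5 5/2 4289/5000
6 3 2039/2500
7 7/2 479/625
8 4 1439/2000
DF(3y) = 2039/2500 ≈ 0.815600

step 1 [0.5y] zero: DF = P = 9787/10000 ≈ 0.978700
step 2 [1y] zero: DF = P = 1871/2000 ≈ 0.935500
step 3 [1.5y] swap r/2=283/9431: DF=(1 − 283/9431·(0.978700+0.935500))/(1+283/9431) = 9151/10000 ≈ 0.915100
step 4 [2y] zero: DF = P = 1127/1250 ≈ 0.901600
step 5 [2.5y] bond c/2=1/40: DF=(389007/400000 − 1/40·(0.978700+0.935500+0.915100+0.901600))/(1+1/40) = 4289/5000 ≈ 0.857800
step 6 [3y] zero: DF = P = 2039/2500 ≈ 0.815600
step 7 [3.5y] zero: DF = P = 479/625 ≈ 0.766400
step 8 [4y] swap r/2=2805/68902: DF=(1 − 2805/68902·(0.978700+0.935500+0.915100+0.901600+0.857800+0.815600+0.766400))/(1+2805/68902) = 1439/2000 ≈ 0.719500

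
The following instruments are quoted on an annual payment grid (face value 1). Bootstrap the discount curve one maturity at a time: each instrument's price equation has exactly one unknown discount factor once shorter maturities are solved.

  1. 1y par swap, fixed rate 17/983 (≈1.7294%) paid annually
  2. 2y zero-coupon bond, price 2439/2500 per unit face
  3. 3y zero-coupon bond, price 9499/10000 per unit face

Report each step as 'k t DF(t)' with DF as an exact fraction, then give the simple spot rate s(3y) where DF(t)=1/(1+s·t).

step 1 [1y] swap r/1=17/983: DF=(1 − 17/983·(0))/(1+17/983) = 983/1000 ≈ 0.983000
step 2 [2y] zero: DF = P = 2439/2500 ≈ 0.975600
step 3 [3y] zero: DF = P = 9499/10000 ≈ 0.949900

1 1 983/1000
2 2 2439/2500
3 3 9499/10000
s(3y) = (1/(9499/10000) − 1)/(3) = 167/9499 ≈ 1.7581%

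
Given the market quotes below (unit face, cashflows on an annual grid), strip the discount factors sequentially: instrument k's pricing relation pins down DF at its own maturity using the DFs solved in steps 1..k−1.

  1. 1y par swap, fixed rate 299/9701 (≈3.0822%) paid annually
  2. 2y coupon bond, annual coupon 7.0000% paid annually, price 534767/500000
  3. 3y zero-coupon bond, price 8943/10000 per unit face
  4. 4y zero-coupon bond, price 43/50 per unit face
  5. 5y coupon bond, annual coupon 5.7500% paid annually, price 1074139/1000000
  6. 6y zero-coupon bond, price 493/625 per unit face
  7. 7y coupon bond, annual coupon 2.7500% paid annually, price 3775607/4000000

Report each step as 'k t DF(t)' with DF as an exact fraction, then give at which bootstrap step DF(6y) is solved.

step 1 [1y] swap r/1=299/9701: DF=(1 − 299/9701·(0))/(1+299/9701) = 9701/10000 ≈ 0.970100
step 2 [2y] bond c/1=7/100: DF=(534767/500000 − 7/100·(0.970100))/(1+7/100) = 9361/10000 ≈ 0.936100
step 3 [3y] zero: DF = P = 8943/10000 ≈ 0.894300
step 4 [4y] zero: DF = P = 43/50 ≈ 0.860000
step 5 [5y] bond c/1=23/400: DF=(1074139/1000000 − 23/400·(0.970100+0.936100+0.894300+0.860000))/(1+23/400) = 8167/10000 ≈ 0.816700
step 6 [6y] zero: DF = P = 493/625 ≈ 0.788800
step 7 [7y] bond c/1=11/400: DF=(3775607/4000000 − 11/400·(0.970100+0.936100+0.894300+0.860000+0.816700+0.788800))/(1+11/400) = 7777/10000 ≈ 0.777700

1 1 9701/10000
2 2 9361/10000
3 3 8943/10000
4 4 43/50
5 5 8167/10000
6 6 493/625
7 7 7777/10000
DF(6y) is solved at step 6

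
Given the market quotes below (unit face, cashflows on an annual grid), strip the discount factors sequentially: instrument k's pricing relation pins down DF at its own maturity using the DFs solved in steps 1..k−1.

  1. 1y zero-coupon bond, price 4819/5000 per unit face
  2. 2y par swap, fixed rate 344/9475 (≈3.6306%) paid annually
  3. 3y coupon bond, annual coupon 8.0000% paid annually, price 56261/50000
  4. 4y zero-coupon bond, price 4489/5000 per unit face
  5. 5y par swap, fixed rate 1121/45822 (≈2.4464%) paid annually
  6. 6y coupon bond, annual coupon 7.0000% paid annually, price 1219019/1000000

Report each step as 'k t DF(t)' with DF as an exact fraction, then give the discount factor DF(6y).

step 1 [1y] zero: DF = P = 4819/5000 ≈ 0.963800
step 2 [2y] swap r/1=344/9475: DF=(1 − 344/9475·(0.963800))/(1+344/9475) = 582/625 ≈ 0.931200
step 3 [3y] bond c/1=2/25: DF=(56261/50000 − 2/25·(0.963800+0.931200))/(1+2/25) = 1803/2000 ≈ 0.901500
step 4 [4y] zero: DF = P = 4489/5000 ≈ 0.897800
step 5 [5y] swap r/1=1121/45822: DF=(1 − 1121/45822·(0.963800+0.931200+0.901500+0.897800))/(1+1121/45822) = 8879/10000 ≈ 0.887900
step 6 [6y] bond c/1=7/100: DF=(1219019/1000000 − 7/100·(0.963800+0.931200+0.901500+0.897800+0.887900))/(1+7/100) = 1679/2000 ≈ 0.839500

1 1 4819/5000
2 2 582/625
3 3 1803/2000
4 4 4489/5000
5 5 8879/10000
6 6 1679/2000
DF(6y) = 1679/2000 ≈ 0.839500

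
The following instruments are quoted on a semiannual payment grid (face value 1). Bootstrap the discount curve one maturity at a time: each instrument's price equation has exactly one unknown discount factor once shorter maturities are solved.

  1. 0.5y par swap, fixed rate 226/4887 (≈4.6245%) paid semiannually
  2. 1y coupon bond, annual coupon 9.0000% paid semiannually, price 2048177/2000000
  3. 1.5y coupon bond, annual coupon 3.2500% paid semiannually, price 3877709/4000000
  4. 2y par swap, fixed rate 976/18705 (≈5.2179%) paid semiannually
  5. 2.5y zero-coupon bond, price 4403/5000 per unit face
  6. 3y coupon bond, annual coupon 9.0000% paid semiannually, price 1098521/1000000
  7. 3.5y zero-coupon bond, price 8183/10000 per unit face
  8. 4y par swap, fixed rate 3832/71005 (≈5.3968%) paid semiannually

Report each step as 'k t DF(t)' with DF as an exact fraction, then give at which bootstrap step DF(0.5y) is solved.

step 1 [0.5y] swap r/2=113/4887: DF=(1 − 113/4887·(0))/(1+113/4887) = 4887/5000 ≈ 0.977400
step 2 [1y] bond c/2=9/200: DF=(2048177/2000000 − 9/200·(0.977400))/(1+9/200) = 9379/10000 ≈ 0.937900
step 3 [1.5y] bond c/2=13/800: DF=(3877709/4000000 − 13/800·(0.977400+0.937900))/(1+13/800) = 9233/10000 ≈ 0.923300
step 4 [2y] swap r/2=488/18705: DF=(1 − 488/18705·(0.977400+0.937900+0.923300))/(1+488/18705) = 564/625 ≈ 0.902400
step 5 [2.5y] zero: DF = P = 4403/5000 ≈ 0.880600
step 6 [3y] bond c/2=9/200: DF=(1098521/1000000 − 9/200·(0.977400+0.937900+0.923300+0.902400+0.880600))/(1+9/200) = 4261/5000 ≈ 0.852200
step 7 [3.5y] zero: DF = P = 8183/10000 ≈ 0.818300
step 8 [4y] swap r/2=1916/71005: DF=(1 − 1916/71005·(0.977400+0.937900+0.923300+0.902400+0.880600+0.852200+0.818300))/(1+1916/71005) = 2021/2500 ≈ 0.808400

1 1/2 4887/5000
2 1 9379/10000
3 3/2 9233/10000
4 2 564/625
5 5/2 4403/5000
6 3 4261/5000
7 7/2 8183/10000
8 4 2021/2500
DF(0.5y) is solved at step 1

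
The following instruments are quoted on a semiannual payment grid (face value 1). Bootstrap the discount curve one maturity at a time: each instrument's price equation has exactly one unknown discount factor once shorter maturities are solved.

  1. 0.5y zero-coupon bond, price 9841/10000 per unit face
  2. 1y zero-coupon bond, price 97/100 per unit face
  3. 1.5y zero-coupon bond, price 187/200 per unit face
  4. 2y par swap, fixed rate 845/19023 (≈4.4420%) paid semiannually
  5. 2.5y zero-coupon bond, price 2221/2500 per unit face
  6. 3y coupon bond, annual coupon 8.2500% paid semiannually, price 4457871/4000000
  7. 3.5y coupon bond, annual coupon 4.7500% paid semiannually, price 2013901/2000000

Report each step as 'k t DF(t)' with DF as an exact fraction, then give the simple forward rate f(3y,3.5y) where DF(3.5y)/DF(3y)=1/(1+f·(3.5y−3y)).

step 1 [0.5y] zero: DF = P = 9841/10000 ≈ 0.984100
step 2 [1y] zero: DF = P = 97/100 ≈ 0.970000
step 3 [1.5y] zero: DF = P = 187/200 ≈ 0.935000
step 4 [2y] swap r/2=845/38046: DF=(1 − 845/38046·(0.984100+0.970000+0.935000))/(1+845/38046) = 1831/2000 ≈ 0.915500
step 5 [2.5y] zero: DF = P = 2221/2500 ≈ 0.888400
step 6 [3y] bond c/2=33/800: DF=(4457871/4000000 − 33/800·(0.984100+0.970000+0.935000+0.915500+0.888400))/(1+33/800) = 2211/2500 ≈ 0.884400
step 7 [3.5y] bond c/2=19/800: DF=(2013901/2000000 − 19/800·(0.984100+0.970000+0.935000+0.915500+0.888400+0.884400))/(1+19/800) = 4271/5000 ≈ 0.854200

1 1/2 9841/10000
2 1 97/100
3 3/2 187/200
4 2 1831/2000
5 5/2 2221/2500
6 3 2211/2500
7 7/2 4271/5000
f(3y,3.5y) = ((2211/2500)/(4271/5000) − 1)/(1/2) = 302/4271 ≈ 7.0709%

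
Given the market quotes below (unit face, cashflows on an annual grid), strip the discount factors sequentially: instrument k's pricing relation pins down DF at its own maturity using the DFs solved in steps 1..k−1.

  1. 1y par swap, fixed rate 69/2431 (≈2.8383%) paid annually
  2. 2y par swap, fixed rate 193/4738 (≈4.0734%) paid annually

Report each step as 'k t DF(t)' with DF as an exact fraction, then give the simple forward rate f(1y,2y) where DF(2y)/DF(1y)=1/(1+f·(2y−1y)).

1 1 2431/2500
2 2 2307/2500
f(1y,2y) = ((2431/2500)/(2307/2500) − 1)/(1) = 124/2307 ≈ 5.3749%

step 1 [1y] swap r/1=69/2431: DF=(1 − 69/2431·(0))/(1+69/2431) = 2431/2500 ≈ 0.972400
step 2 [2y] swap r/1=193/4738: DF=(1 − 193/4738·(0.972400))/(1+193/4738) = 2307/2500 ≈ 0.922800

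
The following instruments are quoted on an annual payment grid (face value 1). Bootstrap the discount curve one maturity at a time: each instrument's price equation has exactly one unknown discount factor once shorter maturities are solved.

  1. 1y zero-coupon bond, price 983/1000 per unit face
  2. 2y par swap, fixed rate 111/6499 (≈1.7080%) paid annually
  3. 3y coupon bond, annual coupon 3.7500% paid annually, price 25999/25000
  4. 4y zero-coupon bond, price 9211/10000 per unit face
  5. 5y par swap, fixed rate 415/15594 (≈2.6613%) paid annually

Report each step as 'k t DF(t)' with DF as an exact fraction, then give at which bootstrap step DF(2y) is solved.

step 1 [1y] zero: DF = P = 983/1000 ≈ 0.983000
step 2 [2y] swap r/1=111/6499: DF=(1 − 111/6499·(0.983000))/(1+111/6499) = 9667/10000 ≈ 0.966700
step 3 [3y] bond c/1=3/80: DF=(25999/25000 − 3/80·(0.983000+0.966700))/(1+3/80) = 9319/10000 ≈ 0.931900
step 4 [4y] zero: DF = P = 9211/10000 ≈ 0.921100
step 5 [5y] swap r/1=415/15594: DF=(1 − 415/15594·(0.983000+0.966700+0.931900+0.921100))/(1+415/15594) = 1751/2000 ≈ 0.875500

1 1 983/1000
2 2 9667/10000
3 3 9319/10000
4 4 9211/10000
5 5 1751/2000
DF(2y) is solved at step 2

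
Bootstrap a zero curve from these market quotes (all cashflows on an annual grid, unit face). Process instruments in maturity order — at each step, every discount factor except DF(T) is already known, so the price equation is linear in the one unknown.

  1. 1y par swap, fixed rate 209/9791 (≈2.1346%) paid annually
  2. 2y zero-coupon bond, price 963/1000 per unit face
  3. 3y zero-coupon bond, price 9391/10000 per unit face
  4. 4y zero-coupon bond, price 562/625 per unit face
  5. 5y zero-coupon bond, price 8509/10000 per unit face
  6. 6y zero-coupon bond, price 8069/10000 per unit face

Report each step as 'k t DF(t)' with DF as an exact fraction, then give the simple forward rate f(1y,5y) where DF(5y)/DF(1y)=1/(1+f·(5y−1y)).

step 1 [1y] swap r/1=209/9791: DF=(1 − 209/9791·(0))/(1+209/9791) = 9791/10000 ≈ 0.979100
step 2 [2y] zero: DF = P = 963/1000 ≈ 0.963000
step 3 [3y] zero: DF = P = 9391/10000 ≈ 0.939100
step 4 [4y] zero: DF = P = 562/625 ≈ 0.899200
step 5 [5y] zero: DF = P = 8509/10000 ≈ 0.850900
step 6 [6y] zero: DF = P = 8069/10000 ≈ 0.806900

1 1 9791/10000
2 2 963/1000
3 3 9391/10000
4 4 562/625
5 5 8509/10000
6 6 8069/10000
f(1y,5y) = ((9791/10000)/(8509/10000) − 1)/(4) = 641/17018 ≈ 3.7666%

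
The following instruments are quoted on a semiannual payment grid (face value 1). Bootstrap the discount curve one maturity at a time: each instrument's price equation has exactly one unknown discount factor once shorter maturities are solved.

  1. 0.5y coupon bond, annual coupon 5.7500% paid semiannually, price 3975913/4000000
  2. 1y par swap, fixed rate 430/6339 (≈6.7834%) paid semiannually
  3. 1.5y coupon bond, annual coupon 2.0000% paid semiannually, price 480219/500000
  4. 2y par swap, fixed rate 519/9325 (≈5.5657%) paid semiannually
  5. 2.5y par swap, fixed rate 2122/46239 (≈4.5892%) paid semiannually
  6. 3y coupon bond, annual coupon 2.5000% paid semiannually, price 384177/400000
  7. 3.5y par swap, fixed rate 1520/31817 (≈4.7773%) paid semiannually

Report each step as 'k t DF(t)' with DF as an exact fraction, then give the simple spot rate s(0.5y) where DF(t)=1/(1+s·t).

1 1/2 4831/5000
2 1 1871/2000
3 3/2 9321/10000
4 2 4481/5000
5 5/2 8939/10000
6 3 1783/2000
7 7/2 106/125
s(0.5y) = (1/(4831/5000) − 1)/(1/2) = 338/4831 ≈ 6.9965%

step 1 [0.5y] bond c/2=23/800: DF=(3975913/4000000 − 23/800·(0))/(1+23/800) = 4831/5000 ≈ 0.966200
step 2 [1y] swap r/2=215/6339: DF=(1 − 215/6339·(0.966200))/(1+215/6339) = 1871/2000 ≈ 0.935500
step 3 [1.5y] bond c/2=1/100: DF=(480219/500000 − 1/100·(0.966200+0.935500))/(1+1/100) = 9321/10000 ≈ 0.932100
step 4 [2y] swap r/2=519/18650: DF=(1 − 519/18650·(0.966200+0.935500+0.932100))/(1+519/18650) = 4481/5000 ≈ 0.896200
step 5 [2.5y] swap r/2=1061/46239: DF=(1 − 1061/46239·(0.966200+0.935500+0.932100+0.896200))/(1+1061/46239) = 8939/10000 ≈ 0.893900
step 6 [3y] bond c/2=1/80: DF=(384177/400000 − 1/80·(0.966200+0.935500+0.932100+0.896200+0.893900))/(1+1/80) = 1783/2000 ≈ 0.891500
step 7 [3.5y] swap r/2=760/31817: DF=(1 − 760/31817·(0.966200+0.935500+0.932100+0.896200+0.893900+0.891500))/(1+760/31817) = 106/125 ≈ 0.848000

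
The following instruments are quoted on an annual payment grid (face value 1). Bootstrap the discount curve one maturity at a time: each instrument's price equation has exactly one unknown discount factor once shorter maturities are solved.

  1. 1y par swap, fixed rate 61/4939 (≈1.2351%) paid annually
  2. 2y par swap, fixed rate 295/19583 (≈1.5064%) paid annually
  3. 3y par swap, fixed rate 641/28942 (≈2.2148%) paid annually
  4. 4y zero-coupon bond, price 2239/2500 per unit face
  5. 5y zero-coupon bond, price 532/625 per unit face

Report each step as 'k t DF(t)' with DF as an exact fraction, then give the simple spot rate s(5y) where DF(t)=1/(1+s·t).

1 1 4939/5000
2 2 1941/2000
3 3 9359/10000
4 4 2239/2500
5 5 532/625
s(5y) = (1/(532/625) − 1)/(5) = 93/2660 ≈ 3.4962%

step 1 [1y] swap r/1=61/4939: DF=(1 − 61/4939·(0))/(1+61/4939) = 4939/5000 ≈ 0.987800
step 2 [2y] swap r/1=295/19583: DF=(1 − 295/19583·(0.987800))/(1+295/19583) = 1941/2000 ≈ 0.970500
step 3 [3y] swap r/1=641/28942: DF=(1 − 641/28942·(0.987800+0.970500))/(1+641/28942) = 9359/10000 ≈ 0.935900
step 4 [4y] zero: DF = P = 2239/2500 ≈ 0.895600
step 5 [5y] zero: DF = P = 532/625 ≈ 0.851200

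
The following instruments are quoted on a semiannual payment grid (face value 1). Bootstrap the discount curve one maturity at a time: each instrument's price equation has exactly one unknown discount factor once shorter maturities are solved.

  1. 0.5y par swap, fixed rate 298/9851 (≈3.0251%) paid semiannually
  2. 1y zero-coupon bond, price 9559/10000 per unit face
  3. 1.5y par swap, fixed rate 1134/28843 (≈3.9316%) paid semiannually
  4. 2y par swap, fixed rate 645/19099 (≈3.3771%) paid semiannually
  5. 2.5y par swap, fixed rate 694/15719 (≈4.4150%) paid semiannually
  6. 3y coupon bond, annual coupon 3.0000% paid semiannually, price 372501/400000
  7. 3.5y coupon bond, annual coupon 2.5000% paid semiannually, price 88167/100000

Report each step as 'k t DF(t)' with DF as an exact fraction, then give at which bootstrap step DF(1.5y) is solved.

1 1/2 9851/10000
2 1 9559/10000
3 3/2 9433/10000
4 2 1871/2000
5 5/2 8959/10000
6 3 4239/5000
7 7/2 8021/10000
DF(1.5y) is solved at step 3

step 1 [0.5y] swap r/2=149/9851: DF=(1 − 149/9851·(0))/(1+149/9851) = 9851/10000 ≈ 0.985100
step 2 [1y] zero: DF = P = 9559/10000 ≈ 0.955900
step 3 [1.5y] swap r/2=567/28843: DF=(1 − 567/28843·(0.985100+0.955900))/(1+567/28843) = 9433/10000 ≈ 0.943300
step 4 [2y] swap r/2=645/38198: DF=(1 − 645/38198·(0.985100+0.955900+0.943300))/(1+645/38198) = 1871/2000 ≈ 0.935500
step 5 [2.5y] swap r/2=347/15719: DF=(1 − 347/15719·(0.985100+0.955900+0.943300+0.935500))/(1+347/15719) = 8959/10000 ≈ 0.895900
step 6 [3y] bond c/2=3/200: DF=(372501/400000 − 3/200·(0.985100+0.955900+0.943300+0.935500+0.895900))/(1+3/200) = 4239/5000 ≈ 0.847800
step 7 [3.5y] bond c/2=1/80: DF=(88167/100000 − 1/80·(0.985100+0.955900+0.943300+0.935500+0.895900+0.847800))/(1+1/80) = 8021/10000 ≈ 0.802100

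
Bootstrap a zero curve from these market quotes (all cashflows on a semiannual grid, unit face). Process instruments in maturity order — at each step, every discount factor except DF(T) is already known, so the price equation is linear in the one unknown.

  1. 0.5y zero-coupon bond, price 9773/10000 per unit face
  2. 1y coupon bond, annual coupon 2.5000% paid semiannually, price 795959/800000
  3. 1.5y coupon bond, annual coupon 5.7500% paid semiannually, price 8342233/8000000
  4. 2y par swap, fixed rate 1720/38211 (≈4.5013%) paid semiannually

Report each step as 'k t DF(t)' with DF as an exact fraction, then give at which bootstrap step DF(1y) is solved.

1 1/2 9773/10000
2 1 4853/5000
3 3/2 1199/1250
4 2 457/500
DF(1y) is solved at step 2

step 1 [0.5y] zero: DF = P = 9773/10000 ≈ 0.977300
step 2 [1y] bond c/2=1/80: DF=(795959/800000 − 1/80·(0.977300))/(1+1/80) = 4853/5000 ≈ 0.970600
step 3 [1.5y] bond c/2=23/800: DF=(8342233/8000000 − 23/800·(0.977300+0.970600))/(1+23/800) = 1199/1250 ≈ 0.959200
step 4 [2y] swap r/2=860/38211: DF=(1 − 860/38211·(0.977300+0.970600+0.959200))/(1+860/38211) = 457/500 ≈ 0.914000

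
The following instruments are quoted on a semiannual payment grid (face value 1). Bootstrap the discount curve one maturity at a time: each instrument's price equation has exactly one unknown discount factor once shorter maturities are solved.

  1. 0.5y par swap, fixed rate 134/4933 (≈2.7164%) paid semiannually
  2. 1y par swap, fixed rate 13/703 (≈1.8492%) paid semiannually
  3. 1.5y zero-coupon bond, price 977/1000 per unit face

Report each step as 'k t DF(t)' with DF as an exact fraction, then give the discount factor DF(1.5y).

step 1 [0.5y] swap r/2=67/4933: DF=(1 − 67/4933·(0))/(1+67/4933) = 4933/5000 ≈ 0.986600
step 2 [1y] swap r/2=13/1406: DF=(1 − 13/1406·(0.986600))/(1+13/1406) = 4909/5000 ≈ 0.981800
step 3 [1.5y] zero: DF = P = 977/1000 ≈ 0.977000

1 1/2 4933/5000
2 1 4909/5000
3 3/2 977/1000
DF(1.5y) = 977/1000 ≈ 0.977000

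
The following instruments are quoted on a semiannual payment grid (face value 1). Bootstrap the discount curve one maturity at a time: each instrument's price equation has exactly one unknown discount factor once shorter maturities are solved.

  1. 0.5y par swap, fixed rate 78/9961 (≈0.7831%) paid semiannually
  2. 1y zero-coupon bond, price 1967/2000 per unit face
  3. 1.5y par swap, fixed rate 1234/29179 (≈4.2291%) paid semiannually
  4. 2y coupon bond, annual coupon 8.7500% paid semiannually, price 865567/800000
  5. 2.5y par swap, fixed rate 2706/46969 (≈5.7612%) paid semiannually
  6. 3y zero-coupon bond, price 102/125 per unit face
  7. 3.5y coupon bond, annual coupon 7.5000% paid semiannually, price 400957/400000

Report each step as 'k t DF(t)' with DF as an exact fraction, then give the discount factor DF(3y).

step 1 [0.5y] swap r/2=39/9961: DF=(1 − 39/9961·(0))/(1+39/9961) = 9961/10000 ≈ 0.996100
step 2 [1y] zero: DF = P = 1967/2000 ≈ 0.983500
step 3 [1.5y] swap r/2=617/29179: DF=(1 − 617/29179·(0.996100+0.983500))/(1+617/29179) = 9383/10000 ≈ 0.938300
step 4 [2y] bond c/2=7/160: DF=(865567/800000 − 7/160·(0.996100+0.983500+0.938300))/(1+7/160) = 9143/10000 ≈ 0.914300
step 5 [2.5y] swap r/2=1353/46969: DF=(1 − 1353/46969·(0.996100+0.983500+0.938300+0.914300))/(1+1353/46969) = 8647/10000 ≈ 0.864700
step 6 [3y] zero: DF = P = 102/125 ≈ 0.816000
step 7 [3.5y] bond c/2=3/80: DF=(400957/400000 − 3/80·(0.996100+0.983500+0.938300+0.914300+0.864700+0.816000))/(1+3/80) = 7669/10000 ≈ 0.766900

1 1/2 9961/10000
2 1 1967/2000
3 3/2 9383/10000
4 2 9143/10000
5 5/2 8647/10000
6 3 102/125
7 7/2 7669/10000
DF(3y) = 102/125 ≈ 0.816000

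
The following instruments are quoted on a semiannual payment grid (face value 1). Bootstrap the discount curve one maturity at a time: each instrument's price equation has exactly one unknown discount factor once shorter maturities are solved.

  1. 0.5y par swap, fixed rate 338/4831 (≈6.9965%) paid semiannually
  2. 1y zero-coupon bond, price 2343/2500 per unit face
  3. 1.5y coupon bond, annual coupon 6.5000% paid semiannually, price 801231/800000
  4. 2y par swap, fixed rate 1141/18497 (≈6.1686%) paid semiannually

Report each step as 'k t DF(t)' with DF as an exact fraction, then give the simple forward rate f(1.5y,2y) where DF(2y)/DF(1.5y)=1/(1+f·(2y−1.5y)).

1 1/2 4831/5000
2 1 2343/2500
3 3/2 9101/10000
4 2 8859/10000
f(1.5y,2y) = ((9101/10000)/(8859/10000) − 1)/(1/2) = 484/8859 ≈ 5.4634%

step 1 [0.5y] swap r/2=169/4831: DF=(1 − 169/4831·(0))/(1+169/4831) = 4831/5000 ≈ 0.966200
step 2 [1y] zero: DF = P = 2343/2500 ≈ 0.937200
step 3 [1.5y] bond c/2=13/400: DF=(801231/800000 − 13/400·(0.966200+0.937200))/(1+13/400) = 9101/10000 ≈ 0.910100
step 4 [2y] swap r/2=1141/36994: DF=(1 − 1141/36994·(0.966200+0.937200+0.910100))/(1+1141/36994) = 8859/10000 ≈ 0.885900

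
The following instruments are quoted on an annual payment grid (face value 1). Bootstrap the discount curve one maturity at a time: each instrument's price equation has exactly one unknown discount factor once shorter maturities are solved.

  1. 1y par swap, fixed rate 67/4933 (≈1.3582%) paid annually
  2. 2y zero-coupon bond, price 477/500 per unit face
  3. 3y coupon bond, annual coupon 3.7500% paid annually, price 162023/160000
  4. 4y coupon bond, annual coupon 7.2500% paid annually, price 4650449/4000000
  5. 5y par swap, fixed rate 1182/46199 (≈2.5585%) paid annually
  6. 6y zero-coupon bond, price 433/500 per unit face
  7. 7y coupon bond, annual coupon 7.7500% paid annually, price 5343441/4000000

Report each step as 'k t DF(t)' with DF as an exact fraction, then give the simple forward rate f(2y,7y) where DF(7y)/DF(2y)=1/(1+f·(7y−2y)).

step 1 [1y] swap r/1=67/4933: DF=(1 − 67/4933·(0))/(1+67/4933) = 4933/5000 ≈ 0.986600
step 2 [2y] zero: DF = P = 477/500 ≈ 0.954000
step 3 [3y] bond c/1=3/80: DF=(162023/160000 − 3/80·(0.986600+0.954000))/(1+3/80) = 9059/10000 ≈ 0.905900
step 4 [4y] bond c/1=29/400: DF=(4650449/4000000 − 29/400·(0.986600+0.954000+0.905900))/(1+29/400) = 2229/2500 ≈ 0.891600
step 5 [5y] swap r/1=1182/46199: DF=(1 − 1182/46199·(0.986600+0.954000+0.905900+0.891600))/(1+1182/46199) = 4409/5000 ≈ 0.881800
step 6 [6y] zero: DF = P = 433/500 ≈ 0.866000
step 7 [7y] bond c/1=31/400: DF=(5343441/4000000 − 31/400·(0.986600+0.954000+0.905900+0.891600+0.881800+0.866000))/(1+31/400) = 2113/2500 ≈ 0.845200

1 1 4933/5000
2 2 477/500
3 3 9059/10000
4 4 2229/2500
5 5 4409/5000
6 6 433/500
7 7 2113/2500
f(2y,7y) = ((477/500)/(2113/2500) − 1)/(5) = 272/10565 ≈ 2.5745%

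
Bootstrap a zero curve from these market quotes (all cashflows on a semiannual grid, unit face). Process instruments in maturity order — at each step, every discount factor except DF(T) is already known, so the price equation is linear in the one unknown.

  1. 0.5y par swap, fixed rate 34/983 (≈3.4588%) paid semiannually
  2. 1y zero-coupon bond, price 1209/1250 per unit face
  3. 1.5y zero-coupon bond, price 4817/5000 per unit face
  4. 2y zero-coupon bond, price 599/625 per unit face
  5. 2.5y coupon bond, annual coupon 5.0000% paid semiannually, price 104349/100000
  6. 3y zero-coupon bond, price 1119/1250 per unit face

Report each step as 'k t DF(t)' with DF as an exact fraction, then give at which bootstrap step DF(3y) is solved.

step 1 [0.5y] swap r/2=17/983: DF=(1 − 17/983·(0))/(1+17/983) = 983/1000 ≈ 0.983000
step 2 [1y] zero: DF = P = 1209/1250 ≈ 0.967200
step 3 [1.5y] zero: DF = P = 4817/5000 ≈ 0.963400
step 4 [2y] zero: DF = P = 599/625 ≈ 0.958400
step 5 [2.5y] bond c/2=1/40: DF=(104349/100000 − 1/40·(0.983000+0.967200+0.963400+0.958400))/(1+1/40) = 2309/2500 ≈ 0.923600
step 6 [3y] zero: DF = P = 1119/1250 ≈ 0.895200

1 1/2 983/1000
2 1 1209/1250
3 3/2 4817/5000
4 2 599/625
5 5/2 2309/2500
6 3 1119/1250
DF(3y) is solved at step 6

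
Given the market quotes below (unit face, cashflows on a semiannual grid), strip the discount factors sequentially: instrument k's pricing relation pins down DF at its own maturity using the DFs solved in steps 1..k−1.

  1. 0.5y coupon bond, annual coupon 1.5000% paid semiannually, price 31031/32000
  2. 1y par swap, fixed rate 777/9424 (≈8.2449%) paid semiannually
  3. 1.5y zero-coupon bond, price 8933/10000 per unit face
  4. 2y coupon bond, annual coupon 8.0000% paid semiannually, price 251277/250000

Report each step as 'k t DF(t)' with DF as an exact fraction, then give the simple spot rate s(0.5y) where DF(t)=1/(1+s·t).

1 1/2 77/80
2 1 9223/10000
3 3/2 8933/10000
4 2 2149/2500
s(0.5y) = (1/(77/80) − 1)/(1/2) = 6/77 ≈ 7.7922%

step 1 [0.5y] bond c/2=3/400: DF=(31031/32000 − 3/400·(0))/(1+3/400) = 77/80 ≈ 0.962500
step 2 [1y] swap r/2=777/18848: DF=(1 − 777/18848·(0.962500))/(1+777/18848) = 9223/10000 ≈ 0.922300
step 3 [1.5y] zero: DF = P = 8933/10000 ≈ 0.893300
step 4 [2y] bond c/2=1/25: DF=(251277/250000 − 1/25·(0.962500+0.922300+0.893300))/(1+1/25) = 2149/2500 ≈ 0.859600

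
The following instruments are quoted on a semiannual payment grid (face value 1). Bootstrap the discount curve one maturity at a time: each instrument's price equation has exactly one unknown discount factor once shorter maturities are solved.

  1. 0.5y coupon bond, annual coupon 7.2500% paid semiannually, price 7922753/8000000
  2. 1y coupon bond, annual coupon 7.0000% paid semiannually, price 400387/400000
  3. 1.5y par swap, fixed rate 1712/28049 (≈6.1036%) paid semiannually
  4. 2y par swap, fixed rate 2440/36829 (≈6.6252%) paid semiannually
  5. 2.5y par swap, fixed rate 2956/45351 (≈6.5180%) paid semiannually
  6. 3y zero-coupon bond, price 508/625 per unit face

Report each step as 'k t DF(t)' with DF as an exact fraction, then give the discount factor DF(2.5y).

1 1/2 9557/10000
2 1 2337/2500
3 3/2 1143/1250
4 2 439/500
5 5/2 4261/5000
6 3 508/625
DF(2.5y) = 4261/5000 ≈ 0.852200

step 1 [0.5y] bond c/2=29/800: DF=(7922753/8000000 − 29/800·(0))/(1+29/800) = 9557/10000 ≈ 0.955700
step 2 [1y] bond c/2=7/200: DF=(400387/400000 − 7/200·(0.955700))/(1+7/200) = 2337/2500 ≈ 0.934800
step 3 [1.5y] swap r/2=856/28049: DF=(1 − 856/28049·(0.955700+0.934800))/(1+856/28049) = 1143/1250 ≈ 0.914400
step 4 [2y] swap r/2=1220/36829: DF=(1 − 1220/36829·(0.955700+0.934800+0.914400))/(1+1220/36829) = 439/500 ≈ 0.878000
step 5 [2.5y] swap r/2=1478/45351: DF=(1 − 1478/45351·(0.955700+0.934800+0.914400+0.878000))/(1+1478/45351) = 4261/5000 ≈ 0.852200
step 6 [3y] zero: DF = P = 508/625 ≈ 0.812800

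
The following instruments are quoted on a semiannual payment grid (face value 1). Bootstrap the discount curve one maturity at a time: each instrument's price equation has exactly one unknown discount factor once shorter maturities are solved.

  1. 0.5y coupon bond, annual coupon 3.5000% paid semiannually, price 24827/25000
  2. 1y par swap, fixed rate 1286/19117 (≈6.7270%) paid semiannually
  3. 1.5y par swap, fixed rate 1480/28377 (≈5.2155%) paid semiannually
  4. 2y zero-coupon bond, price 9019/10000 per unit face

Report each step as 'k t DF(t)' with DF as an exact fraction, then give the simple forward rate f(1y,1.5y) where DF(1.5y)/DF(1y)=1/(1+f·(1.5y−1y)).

1 1/2 122/125
2 1 9357/10000
3 3/2 463/500
4 2 9019/10000
f(1y,1.5y) = ((9357/10000)/(463/500) − 1)/(1/2) = 97/4630 ≈ 2.0950%

step 1 [0.5y] bond c/2=7/400: DF=(24827/25000 − 7/400·(0))/(1+7/400) = 122/125 ≈ 0.976000
step 2 [1y] swap r/2=643/19117: DF=(1 − 643/19117·(0.976000))/(1+643/19117) = 9357/10000 ≈ 0.935700
step 3 [1.5y] swap r/2=740/28377: DF=(1 − 740/28377·(0.976000+0.935700))/(1+740/28377) = 463/500 ≈ 0.926000
step 4 [2y] zero: DF = P = 9019/10000 ≈ 0.901900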